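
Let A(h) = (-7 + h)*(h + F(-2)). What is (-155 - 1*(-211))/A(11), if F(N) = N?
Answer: 14/9 ≈ 1.5556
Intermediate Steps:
A(h) = (-7 + h)*(-2 + h) (A(h) = (-7 + h)*(h - 2) = (-7 + h)*(-2 + h))
(-155 - 1*(-211))/A(11) = (-155 - 1*(-211))/(14 + 11² - 9*11) = (-155 + 211)/(14 + 121 - 99) = 56/36 = 56*(1/36) = 14/9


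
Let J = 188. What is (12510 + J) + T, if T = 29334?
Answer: 42032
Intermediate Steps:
(12510 + J) + T = (12510 + 188) + 29334 = 12698 + 29334 = 42032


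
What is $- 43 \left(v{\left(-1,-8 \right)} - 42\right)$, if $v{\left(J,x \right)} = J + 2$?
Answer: $1763$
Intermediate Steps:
$v{\left(J,x \right)} = 2 + J$
$- 43 \left(v{\left(-1,-8 \right)} - 42\right) = - 43 \left(\left(2 - 1\right) - 42\right) = - 43 \left(1 - 42\right) = \left(-43\right) \left(-41\right) = 1763$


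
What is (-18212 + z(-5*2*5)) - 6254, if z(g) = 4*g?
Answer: -24666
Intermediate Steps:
(-18212 + z(-5*2*5)) - 6254 = (-18212 + 4*(-5*2*5)) - 6254 = (-18212 + 4*(-10*5)) - 6254 = (-18212 + 4*(-50)) - 6254 = (-18212 - 200) - 6254 = -18412 - 6254 = -24666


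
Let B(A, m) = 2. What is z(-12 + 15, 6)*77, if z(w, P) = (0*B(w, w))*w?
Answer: 0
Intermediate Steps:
z(w, P) = 0 (z(w, P) = (0*2)*w = 0*w = 0)
z(-12 + 15, 6)*77 = 0*77 = 0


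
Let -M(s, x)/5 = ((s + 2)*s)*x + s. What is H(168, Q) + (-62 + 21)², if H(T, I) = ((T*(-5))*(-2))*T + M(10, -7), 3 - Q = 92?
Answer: 288071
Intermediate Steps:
M(s, x) = -5*s - 5*s*x*(2 + s) (M(s, x) = -5*(((s + 2)*s)*x + s) = -5*(((2 + s)*s)*x + s) = -5*((s*(2 + s))*x + s) = -5*(s*x*(2 + s) + s) = -5*(s + s*x*(2 + s)) = -5*s - 5*s*x*(2 + s))
Q = -89 (Q = 3 - 1*92 = 3 - 92 = -89)
H(T, I) = 4150 + 10*T² (H(T, I) = ((T*(-5))*(-2))*T - 5*10*(1 + 2*(-7) + 10*(-7)) = (-5*T*(-2))*T - 5*10*(1 - 14 - 70) = (10*T)*T - 5*10*(-83) = 10*T² + 4150 = 4150 + 10*T²)
H(168, Q) + (-62 + 21)² = (4150 + 10*168²) + (-62 + 21)² = (4150 + 10*28224) + (-41)² = (4150 + 282240) + 1681 = 286390 + 1681 = 288071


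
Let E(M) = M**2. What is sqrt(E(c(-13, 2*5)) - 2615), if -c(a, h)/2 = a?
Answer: I*sqrt(1939) ≈ 44.034*I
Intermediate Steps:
c(a, h) = -2*a
sqrt(E(c(-13, 2*5)) - 2615) = sqrt((-2*(-13))**2 - 2615) = sqrt(26**2 - 2615) = sqrt(676 - 2615) = sqrt(-1939) = I*sqrt(1939)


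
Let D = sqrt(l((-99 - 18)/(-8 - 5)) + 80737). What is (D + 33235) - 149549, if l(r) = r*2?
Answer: -116314 + sqrt(80755) ≈ -1.1603e+5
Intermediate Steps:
l(r) = 2*r
D = sqrt(80755) (D = sqrt(2*((-99 - 18)/(-8 - 5)) + 80737) = sqrt(2*(-117/(-13)) + 80737) = sqrt(2*(-117*(-1/13)) + 80737) = sqrt(2*9 + 80737) = sqrt(18 + 80737) = sqrt(80755) ≈ 284.17)
(D + 33235) - 149549 = (sqrt(80755) + 33235) - 149549 = (33235 + sqrt(80755)) - 149549 = -116314 + sqrt(80755)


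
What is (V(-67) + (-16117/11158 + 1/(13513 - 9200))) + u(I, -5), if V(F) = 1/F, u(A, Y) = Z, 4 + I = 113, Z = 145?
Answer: 462824348135/3224338418 ≈ 143.54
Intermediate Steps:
I = 109 (I = -4 + 113 = 109)
u(A, Y) = 145
(V(-67) + (-16117/11158 + 1/(13513 - 9200))) + u(I, -5) = (1/(-67) + (-16117/11158 + 1/(13513 - 9200))) + 145 = (-1/67 + (-16117*1/11158 + 1/4313)) + 145 = (-1/67 + (-16117/11158 + 1/4313)) + 145 = (-1/67 - 69501463/48124454) + 145 = -4704722475/3224338418 + 145 = 462824348135/3224338418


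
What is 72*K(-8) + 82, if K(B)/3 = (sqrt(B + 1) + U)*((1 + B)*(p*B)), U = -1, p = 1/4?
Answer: -2942 + 3024*I*sqrt(7) ≈ -2942.0 + 8000.8*I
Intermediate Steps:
p = 1/4 (p = 1*(1/4) = 1/4 ≈ 0.25000)
K(B) = 3*B*(1 + B)*(-1 + sqrt(1 + B))/4 (K(B) = 3*((sqrt(B + 1) - 1)*((1 + B)*(B/4))) = 3*((sqrt(1 + B) - 1)*(B*(1 + B)/4)) = 3*((-1 + sqrt(1 + B))*(B*(1 + B)/4)) = 3*(B*(1 + B)*(-1 + sqrt(1 + B))/4) = 3*B*(1 + B)*(-1 + sqrt(1 + B))/4)
72*K(-8) + 82 = 72*((3/4)*(-8)*(-1 + sqrt(1 - 8) - 1*(-8) - 8*sqrt(1 - 8))) + 82 = 72*((3/4)*(-8)*(-1 + sqrt(-7) + 8 - 8*I*sqrt(7))) + 82 = 72*((3/4)*(-8)*(-1 + I*sqrt(7) + 8 - 8*I*sqrt(7))) + 82 = 72*((3/4)*(-8)*(7 - 7*I*sqrt(7))) + 82 = 72*(-42 + 42*I*sqrt(7)) + 82 = (-3024 + 3024*I*sqrt(7)) + 82 = -2942 + 3024*I*sqrt(7)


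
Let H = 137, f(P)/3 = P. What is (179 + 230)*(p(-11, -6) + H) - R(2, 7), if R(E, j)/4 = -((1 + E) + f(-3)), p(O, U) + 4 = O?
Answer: 49874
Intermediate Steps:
p(O, U) = -4 + O
f(P) = 3*P
R(E, j) = 32 - 4*E (R(E, j) = 4*(-((1 + E) + 3*(-3))) = 4*(-((1 + E) - 9)) = 4*(-(-8 + E)) = 4*(8 - E) = 32 - 4*E)
(179 + 230)*(p(-11, -6) + H) - R(2, 7) = (179 + 230)*((-4 - 11) + 137) - (32 - 4*2) = 409*(-15 + 137) - (32 - 8) = 409*122 - 1*24 = 49898 - 24 = 49874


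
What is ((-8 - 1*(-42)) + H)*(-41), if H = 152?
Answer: -7626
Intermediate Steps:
((-8 - 1*(-42)) + H)*(-41) = ((-8 - 1*(-42)) + 152)*(-41) = ((-8 + 42) + 152)*(-41) = (34 + 152)*(-41) = 186*(-41) = -7626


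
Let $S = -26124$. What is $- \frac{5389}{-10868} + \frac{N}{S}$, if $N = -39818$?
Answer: $\frac{143381065}{70978908} \approx 2.0201$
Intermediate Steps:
$- \frac{5389}{-10868} + \frac{N}{S} = - \frac{5389}{-10868} - \frac{39818}{-26124} = \left(-5389\right) \left(- \frac{1}{10868}\right) - - \frac{19909}{13062} = \frac{5389}{10868} + \frac{19909}{13062} = \frac{143381065}{70978908}$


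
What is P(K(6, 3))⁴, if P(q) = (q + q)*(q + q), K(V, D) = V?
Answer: 429981696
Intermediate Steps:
P(q) = 4*q² (P(q) = (2*q)*(2*q) = 4*q²)
P(K(6, 3))⁴ = (4*6²)⁴ = (4*36)⁴ = 144⁴ = 429981696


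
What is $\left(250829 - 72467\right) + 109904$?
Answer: $288266$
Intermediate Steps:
$\left(250829 - 72467\right) + 109904 = 178362 + 109904 = 288266$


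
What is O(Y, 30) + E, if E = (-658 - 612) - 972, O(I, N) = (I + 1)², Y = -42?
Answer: -561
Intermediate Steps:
O(I, N) = (1 + I)²
E = -2242 (E = -1270 - 972 = -2242)
O(Y, 30) + E = (1 - 42)² - 2242 = (-41)² - 2242 = 1681 - 2242 = -561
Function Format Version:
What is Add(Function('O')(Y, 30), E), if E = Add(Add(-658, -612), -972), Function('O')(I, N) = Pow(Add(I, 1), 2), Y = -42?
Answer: -561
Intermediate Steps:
Function('O')(I, N) = Pow(Add(1, I), 2)
E = -2242 (E = Add(-1270, -972) = -2242)
Add(Function('O')(Y, 30), E) = Add(Pow(Add(1, -42), 2), -2242) = Add(Pow(-41, 2), -2242) = Add(1681, -2242) = -561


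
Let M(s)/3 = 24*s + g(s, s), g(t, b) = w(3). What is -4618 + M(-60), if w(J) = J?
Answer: -8929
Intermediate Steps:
g(t, b) = 3
M(s) = 9 + 72*s (M(s) = 3*(24*s + 3) = 3*(3 + 24*s) = 9 + 72*s)
-4618 + M(-60) = -4618 + (9 + 72*(-60)) = -4618 + (9 - 4320) = -4618 - 4311 = -8929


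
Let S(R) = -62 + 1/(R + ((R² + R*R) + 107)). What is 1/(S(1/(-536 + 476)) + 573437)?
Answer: 192571/110415398925 ≈ 1.7441e-6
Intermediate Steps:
S(R) = -62 + 1/(107 + R + 2*R²) (S(R) = -62 + 1/(R + ((R² + R²) + 107)) = -62 + 1/(R + (2*R² + 107)) = -62 + 1/(R + (107 + 2*R²)) = -62 + 1/(107 + R + 2*R²))
1/(S(1/(-536 + 476)) + 573437) = 1/((-6633 - 124/(-536 + 476)² - 62/(-536 + 476))/(107 + 1/(-536 + 476) + 2*(1/(-536 + 476))²) + 573437) = 1/((-6633 - 124*(1/(-60))² - 62/(-60))/(107 + 1/(-60) + 2*(1/(-60))²) + 573437) = 1/((-6633 - 124*(-1/60)² - 62*(-1/60))/(107 - 1/60 + 2*(-1/60)²) + 573437) = 1/((-6633 - 124*1/3600 + 31/30)/(107 - 1/60 + 2*(1/3600)) + 573437) = 1/((-6633 - 31/900 + 31/30)/(107 - 1/60 + 1/1800) + 573437) = 1/(-5968801/900/(192571/1800) + 573437) = 1/((1800/192571)*(-5968801/900) + 573437) = 1/(-11937602/192571 + 573437) = 1/(110415398925/192571) = 192571/110415398925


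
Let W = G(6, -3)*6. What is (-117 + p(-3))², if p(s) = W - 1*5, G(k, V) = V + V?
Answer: 24964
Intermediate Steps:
G(k, V) = 2*V
W = -36 (W = (2*(-3))*6 = -6*6 = -36)
p(s) = -41 (p(s) = -36 - 1*5 = -36 - 5 = -41)
(-117 + p(-3))² = (-117 - 41)² = (-158)² = 24964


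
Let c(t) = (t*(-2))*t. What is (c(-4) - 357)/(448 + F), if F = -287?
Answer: -389/161 ≈ -2.4161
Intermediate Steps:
c(t) = -2*t² (c(t) = (-2*t)*t = -2*t²)
(c(-4) - 357)/(448 + F) = (-2*(-4)² - 357)/(448 - 287) = (-2*16 - 357)/161 = (-32 - 357)*(1/161) = -389*1/161 = -389/161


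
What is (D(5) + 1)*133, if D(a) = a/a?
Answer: 266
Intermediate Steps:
D(a) = 1
(D(5) + 1)*133 = (1 + 1)*133 = 2*133 = 266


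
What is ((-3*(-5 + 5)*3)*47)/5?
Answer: 0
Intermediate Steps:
((-3*(-5 + 5)*3)*47)/5 = ((-3*0*3)*47)*(1/5) = ((0*3)*47)*(1/5) = (0*47)*(1/5) = 0*(1/5) = 0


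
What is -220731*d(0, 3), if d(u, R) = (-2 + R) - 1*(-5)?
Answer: -1324386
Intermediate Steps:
d(u, R) = 3 + R (d(u, R) = (-2 + R) + 5 = 3 + R)
-220731*d(0, 3) = -220731*(3 + 3) = -220731*6 = -1324386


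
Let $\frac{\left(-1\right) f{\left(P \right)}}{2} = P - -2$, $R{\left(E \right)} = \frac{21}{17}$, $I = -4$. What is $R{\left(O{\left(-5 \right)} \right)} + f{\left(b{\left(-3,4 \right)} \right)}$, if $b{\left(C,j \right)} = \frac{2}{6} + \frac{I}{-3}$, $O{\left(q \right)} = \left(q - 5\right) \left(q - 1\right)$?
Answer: $- \frac{311}{51} \approx -6.098$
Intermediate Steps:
$O{\left(q \right)} = \left(-1 + q\right) \left(-5 + q\right)$ ($O{\left(q \right)} = \left(-5 + q\right) \left(-1 + q\right) = \left(-1 + q\right) \left(-5 + q\right)$)
$R{\left(E \right)} = \frac{21}{17}$ ($R{\left(E \right)} = 21 \cdot \frac{1}{17} = \frac{21}{17}$)
$b{\left(C,j \right)} = \frac{5}{3}$ ($b{\left(C,j \right)} = \frac{2}{6} - \frac{4}{-3} = 2 \cdot \frac{1}{6} - - \frac{4}{3} = \frac{1}{3} + \frac{4}{3} = \frac{5}{3}$)
$f{\left(P \right)} = -4 - 2 P$ ($f{\left(P \right)} = - 2 \left(P - -2\right) = - 2 \left(P + 2\right) = - 2 \left(2 + P\right) = -4 - 2 P$)
$R{\left(O{\left(-5 \right)} \right)} + f{\left(b{\left(-3,4 \right)} \right)} = \frac{21}{17} - \frac{22}{3} = - \frac{311}{51}$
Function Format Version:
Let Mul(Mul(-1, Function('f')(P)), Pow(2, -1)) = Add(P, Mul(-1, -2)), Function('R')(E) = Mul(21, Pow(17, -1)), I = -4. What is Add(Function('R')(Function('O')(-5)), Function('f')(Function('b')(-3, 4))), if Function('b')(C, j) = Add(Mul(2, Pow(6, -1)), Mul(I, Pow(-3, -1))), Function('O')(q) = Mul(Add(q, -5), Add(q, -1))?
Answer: Rational(-311, 51) ≈ -6.0980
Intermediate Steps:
Function('O')(q) = Mul(Add(-1, q), Add(-5, q)) (Function('O')(q) = Mul(Add(-5, q), Add(-1, q)) = Mul(Add(-1, q), Add(-5, q)))
Function('R')(E) = Rational(21, 17) (Function('R')(E) = Mul(21, Rational(1, 17)) = Rational(21, 17))
Function('b')(C, j) = Rational(5, 3) (Function('b')(C, j) = Add(Mul(2, Pow(6, -1)), Mul(-4, Pow(-3, -1))) = Add(Mul(2, Rational(1, 6)), Mul(-4, Rational(-1, 3))) = Add(Rational(1, 3), Rational(4, 3)) = Rational(5, 3))
Function('f')(P) = Add(-4, Mul(-2, P)) (Function('f')(P) = Mul(-2, Add(P, Mul(-1, -2))) = Mul(-2, Add(P, 2)) = Mul(-2, Add(2, P)) = Add(-4, Mul(-2, P)))
Add(Function('R')(Function('O')(-5)), Function('f')(Function('b')(-3, 4))) = Add(Rational(21, 17), Add(-4, Mul(-2, Rational(5, 3)))) = Add(Rational(21, 17), Add(-4, Rational(-10, 3))) = Add(Rational(21, 17), Rational(-22, 3)) = Rational(-311, 51)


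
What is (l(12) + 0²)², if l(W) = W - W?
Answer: 0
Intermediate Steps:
l(W) = 0
(l(12) + 0²)² = (0 + 0²)² = (0 + 0)² = 0² = 0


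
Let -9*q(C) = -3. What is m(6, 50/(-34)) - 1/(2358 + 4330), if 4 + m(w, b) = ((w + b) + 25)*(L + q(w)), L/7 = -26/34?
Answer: -882683107/5798496 ≈ -152.23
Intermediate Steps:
L = -91/17 (L = 7*(-26/34) = 7*(-26*1/34) = 7*(-13/17) = -91/17 ≈ -5.3529)
q(C) = ⅓ (q(C) = -⅑*(-3) = ⅓)
m(w, b) = -6604/51 - 256*b/51 - 256*w/51 (m(w, b) = -4 + ((w + b) + 25)*(-91/17 + ⅓) = -4 + ((b + w) + 25)*(-256/51) = -4 + (25 + b + w)*(-256/51) = -4 + (-6400/51 - 256*b/51 - 256*w/51) = -6604/51 - 256*b/51 - 256*w/51)
m(6, 50/(-34)) - 1/(2358 + 4330) = (-6604/51 - 12800/(51*(-34)) - 256/51*6) - 1/(2358 + 4330) = (-6604/51 - 12800*(-1)/(51*34) - 512/17) - 1/6688 = (-6604/51 - 256/51*(-25/17) - 512/17) - 1*1/6688 = (-6604/51 + 6400/867 - 512/17) - 1/6688 = -131980/867 - 1/6688 = -882683107/5798496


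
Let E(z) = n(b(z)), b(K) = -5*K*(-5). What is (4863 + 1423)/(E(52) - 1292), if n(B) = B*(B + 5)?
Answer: 3143/847604 ≈ 0.0037081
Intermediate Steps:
b(K) = 25*K
n(B) = B*(5 + B)
E(z) = 25*z*(5 + 25*z) (E(z) = (25*z)*(5 + 25*z) = 25*z*(5 + 25*z))
(4863 + 1423)/(E(52) - 1292) = (4863 + 1423)/(125*52*(1 + 5*52) - 1292) = 6286/(125*52*(1 + 260) - 1292) = 6286/(125*52*261 - 1292) = 6286/(1696500 - 1292) = 6286/1695208 = 6286*(1/1695208) = 3143/847604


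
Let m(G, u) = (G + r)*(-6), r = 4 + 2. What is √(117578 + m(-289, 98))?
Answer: 2*√29819 ≈ 345.36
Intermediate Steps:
r = 6
m(G, u) = -36 - 6*G (m(G, u) = (G + 6)*(-6) = (6 + G)*(-6) = -36 - 6*G)
√(117578 + m(-289, 98)) = √(117578 + (-36 - 6*(-289))) = √(117578 + (-36 + 1734)) = √(117578 + 1698) = √119276 = 2*√29819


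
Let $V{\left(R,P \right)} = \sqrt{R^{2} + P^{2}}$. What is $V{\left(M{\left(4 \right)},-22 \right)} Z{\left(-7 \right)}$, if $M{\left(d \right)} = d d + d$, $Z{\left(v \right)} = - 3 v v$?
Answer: $- 294 \sqrt{221} \approx -4370.6$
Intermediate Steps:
$Z{\left(v \right)} = - 3 v^{2}$
$M{\left(d \right)} = d + d^{2}$ ($M{\left(d \right)} = d^{2} + d = d + d^{2}$)
$V{\left(R,P \right)} = \sqrt{P^{2} + R^{2}}$
$V{\left(M{\left(4 \right)},-22 \right)} Z{\left(-7 \right)} = \sqrt{\left(-22\right)^{2} + \left(4 \left(1 + 4\right)\right)^{2}} \left(- 3 \left(-7\right)^{2}\right) = \sqrt{484 + \left(4 \cdot 5\right)^{2}} \left(\left(-3\right) 49\right) = \sqrt{484 + 20^{2}} \left(-147\right) = \sqrt{484 + 400} \left(-147\right) = \sqrt{884} \left(-147\right) = 2 \sqrt{221} \left(-147\right) = - 294 \sqrt{221}$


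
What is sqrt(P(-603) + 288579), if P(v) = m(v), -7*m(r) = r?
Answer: 4*sqrt(884037)/7 ≈ 537.28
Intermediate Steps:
m(r) = -r/7
P(v) = -v/7
sqrt(P(-603) + 288579) = sqrt(-1/7*(-603) + 288579) = sqrt(603/7 + 288579) = sqrt(2020656/7) = 4*sqrt(884037)/7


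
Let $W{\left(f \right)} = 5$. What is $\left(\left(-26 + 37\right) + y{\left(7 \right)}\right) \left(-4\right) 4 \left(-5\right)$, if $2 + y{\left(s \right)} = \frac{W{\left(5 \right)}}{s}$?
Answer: $\frac{5440}{7} \approx 777.14$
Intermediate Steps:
$y{\left(s \right)} = -2 + \frac{5}{s}$
$\left(\left(-26 + 37\right) + y{\left(7 \right)}\right) \left(-4\right) 4 \left(-5\right) = \left(\left(-26 + 37\right) - \left(2 - \frac{5}{7}\right)\right) \left(-4\right) 4 \left(-5\right) = \left(11 + \left(-2 + 5 \cdot \frac{1}{7}\right)\right) \left(\left(-16\right) \left(-5\right)\right) = \left(11 + \left(-2 + \frac{5}{7}\right)\right) 80 = \left(11 - \frac{9}{7}\right) 80 = \frac{68}{7} \cdot 80 = \frac{5440}{7}$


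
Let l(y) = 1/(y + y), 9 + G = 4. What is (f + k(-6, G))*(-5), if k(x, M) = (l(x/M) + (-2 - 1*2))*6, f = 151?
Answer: -1295/2 ≈ -647.50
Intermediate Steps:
G = -5 (G = -9 + 4 = -5)
l(y) = 1/(2*y)
k(x, M) = -24 + 3*M/x (k(x, M) = (1/(2*((x/M))) + (-2 - 1*2))*6 = ((M/x)/2 + (-2 - 2))*6 = (M/(2*x) - 4)*6 = (-4 + M/(2*x))*6 = -24 + 3*M/x)
(f + k(-6, G))*(-5) = (151 + (-24 + 3*(-5)/(-6)))*(-5) = (151 + (-24 + 3*(-5)*(-1/6)))*(-5) = (151 + (-24 + 5/2))*(-5) = (151 - 43/2)*(-5) = (259/2)*(-5) = -1295/2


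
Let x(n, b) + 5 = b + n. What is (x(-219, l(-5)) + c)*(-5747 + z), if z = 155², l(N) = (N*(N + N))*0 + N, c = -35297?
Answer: -649344228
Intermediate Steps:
l(N) = N (l(N) = (N*(2*N))*0 + N = (2*N²)*0 + N = 0 + N = N)
x(n, b) = -5 + b + n (x(n, b) = -5 + (b + n) = -5 + b + n)
z = 24025
(x(-219, l(-5)) + c)*(-5747 + z) = ((-5 - 5 - 219) - 35297)*(-5747 + 24025) = (-229 - 35297)*18278 = -35526*18278 = -649344228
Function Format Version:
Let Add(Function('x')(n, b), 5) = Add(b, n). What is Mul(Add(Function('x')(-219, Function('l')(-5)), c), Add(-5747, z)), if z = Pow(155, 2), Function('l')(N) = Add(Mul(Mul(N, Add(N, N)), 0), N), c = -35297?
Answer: -649344228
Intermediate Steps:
Function('l')(N) = N (Function('l')(N) = Add(Mul(Mul(N, Mul(2, N)), 0), N) = Add(Mul(Mul(2, Pow(N, 2)), 0), N) = Add(0, N) = N)
Function('x')(n, b) = Add(-5, b, n) (Function('x')(n, b) = Add(-5, Add(b, n)) = Add(-5, b, n))
z = 24025
Mul(Add(Function('x')(-219, Function('l')(-5)), c), Add(-5747, z)) = Mul(Add(Add(-5, -5, -219), -35297), Add(-5747, 24025)) = Mul(Add(-229, -35297), 18278) = Mul(-35526, 18278) = -649344228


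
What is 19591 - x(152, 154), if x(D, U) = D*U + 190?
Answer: -4007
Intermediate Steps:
x(D, U) = 190 + D*U
19591 - x(152, 154) = 19591 - (190 + 152*154) = 19591 - (190 + 23408) = 19591 - 1*23598 = 19591 - 23598 = -4007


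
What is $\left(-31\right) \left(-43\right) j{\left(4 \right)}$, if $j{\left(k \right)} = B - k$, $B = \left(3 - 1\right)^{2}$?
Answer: $0$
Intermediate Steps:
$B = 4$ ($B = 2^{2} = 4$)
$j{\left(k \right)} = 4 - k$
$\left(-31\right) \left(-43\right) j{\left(4 \right)} = \left(-31\right) \left(-43\right) \left(4 - 4\right) = 1333 \left(4 - 4\right) = 1333 \cdot 0 = 0$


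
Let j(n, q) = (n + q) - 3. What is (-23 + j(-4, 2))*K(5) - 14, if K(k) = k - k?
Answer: -14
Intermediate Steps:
j(n, q) = -3 + n + q
K(k) = 0
(-23 + j(-4, 2))*K(5) - 14 = (-23 + (-3 - 4 + 2))*0 - 14 = (-23 - 5)*0 - 14 = -28*0 - 14 = 0 - 14 = -14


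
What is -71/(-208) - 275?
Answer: -57129/208 ≈ -274.66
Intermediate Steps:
-71/(-208) - 275 = -71*(-1/208) - 275 = 71/208 - 275 = -57129/208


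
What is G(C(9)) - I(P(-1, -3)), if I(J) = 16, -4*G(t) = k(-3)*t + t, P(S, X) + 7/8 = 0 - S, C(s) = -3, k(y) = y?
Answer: -35/2 ≈ -17.500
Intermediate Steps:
P(S, X) = -7/8 - S (P(S, X) = -7/8 + (0 - S) = -7/8 - S)
G(t) = t/2 (G(t) = -(-3*t + t)/4 = -(-1)*t/2 = t/2)
G(C(9)) - I(P(-1, -3)) = (½)*(-3) - 1*16 = -3/2 - 16 = -35/2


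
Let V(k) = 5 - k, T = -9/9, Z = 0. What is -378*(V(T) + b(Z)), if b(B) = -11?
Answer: 1890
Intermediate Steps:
T = -1 (T = -9*⅑ = -1)
-378*(V(T) + b(Z)) = -378*((5 - 1*(-1)) - 11) = -378*((5 + 1) - 11) = -378*(6 - 11) = -378*(-5) = 1890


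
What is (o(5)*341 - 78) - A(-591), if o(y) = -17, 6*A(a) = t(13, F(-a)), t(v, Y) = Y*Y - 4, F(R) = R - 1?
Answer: -63891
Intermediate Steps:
F(R) = -1 + R
t(v, Y) = -4 + Y² (t(v, Y) = Y² - 4 = -4 + Y²)
A(a) = -⅔ + (-1 - a)²/6 (A(a) = (-4 + (-1 - a)²)/6 = -⅔ + (-1 - a)²/6)
(o(5)*341 - 78) - A(-591) = (-17*341 - 78) - (-⅔ + (1 - 591)²/6) = (-5797 - 78) - (-⅔ + (⅙)*(-590)²) = -5875 - (-⅔ + (⅙)*348100) = -5875 - (-⅔ + 174050/3) = -5875 - 1*58016 = -5875 - 58016 = -63891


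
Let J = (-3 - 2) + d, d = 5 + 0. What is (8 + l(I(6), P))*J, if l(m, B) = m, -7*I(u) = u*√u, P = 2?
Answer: 0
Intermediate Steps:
d = 5
I(u) = -u^(3/2)/7 (I(u) = -u*√u/7 = -u^(3/2)/7)
J = 0 (J = (-3 - 2) + 5 = -5 + 5 = 0)
(8 + l(I(6), P))*J = (8 - 6*√6/7)*0 = 0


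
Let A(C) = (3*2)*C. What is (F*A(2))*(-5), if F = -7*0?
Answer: 0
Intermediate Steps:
A(C) = 6*C
F = 0
(F*A(2))*(-5) = (0*(6*2))*(-5) = (0*12)*(-5) = 0*(-5) = 0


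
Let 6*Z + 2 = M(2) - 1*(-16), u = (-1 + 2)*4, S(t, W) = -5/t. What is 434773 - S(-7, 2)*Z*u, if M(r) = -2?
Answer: 3043371/7 ≈ 4.3477e+5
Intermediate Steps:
u = 4 (u = 1*4 = 4)
Z = 2 (Z = -1/3 + (-2 - 1*(-16))/6 = -1/3 + (-2 + 16)/6 = -1/3 + (1/6)*14 = -1/3 + 7/3 = 2)
434773 - S(-7, 2)*Z*u = 434773 - -5/(-7)*2*4 = 434773 - -5*(-1/7)*2*4 = 434773 - (5/7)*2*4 = 434773 - 10*4/7 = 434773 - 1*40/7 = 434773 - 40/7 = 3043371/7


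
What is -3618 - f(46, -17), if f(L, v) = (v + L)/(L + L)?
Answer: -332885/92 ≈ -3618.3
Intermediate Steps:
f(L, v) = (L + v)/(2*L) (f(L, v) = (L + v)/((2*L)) = (L + v)*(1/(2*L)) = (L + v)/(2*L))
-3618 - f(46, -17) = -3618 - (46 - 17)/(2*46) = -3618 - 29/(2*46) = -3618 - 1*29/92 = -3618 - 29/92 = -332885/92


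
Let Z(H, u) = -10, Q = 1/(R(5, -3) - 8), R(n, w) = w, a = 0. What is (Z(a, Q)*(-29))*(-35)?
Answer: -10150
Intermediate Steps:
Q = -1/11 (Q = 1/(-3 - 8) = 1/(-11) = -1/11 ≈ -0.090909)
(Z(a, Q)*(-29))*(-35) = -10*(-29)*(-35) = 290*(-35) = -10150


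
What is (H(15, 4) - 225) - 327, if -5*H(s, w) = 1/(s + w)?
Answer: -52441/95 ≈ -552.01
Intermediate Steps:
H(s, w) = -1/(5*(s + w))
(H(15, 4) - 225) - 327 = (-1/(5*15 + 5*4) - 225) - 327 = (-1/(75 + 20) - 225) - 327 = (-1/95 - 225) - 327 = -21376/95 - 327 = -52441/95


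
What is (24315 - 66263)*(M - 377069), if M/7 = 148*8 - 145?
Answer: 15512202608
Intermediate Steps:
M = 7273 (M = 7*(148*8 - 145) = 7*(1184 - 145) = 7*1039 = 7273)
(24315 - 66263)*(M - 377069) = (24315 - 66263)*(7273 - 377069) = -41948*(-369796) = 15512202608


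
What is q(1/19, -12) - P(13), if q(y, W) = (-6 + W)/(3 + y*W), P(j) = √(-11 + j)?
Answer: -38/5 - √2 ≈ -9.0142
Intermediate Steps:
q(y, W) = (-6 + W)/(3 + W*y)
q(1/19, -12) - P(13) = (-6 - 12)/(3 - 12/19) - √(-11 + 13) = -18/(3 - 12*1/19) - √2 = -18/(3 - 12/19) - √2 = -18/(45/19) - √2 = (19/45)*(-18) - √2 = -38/5 - √2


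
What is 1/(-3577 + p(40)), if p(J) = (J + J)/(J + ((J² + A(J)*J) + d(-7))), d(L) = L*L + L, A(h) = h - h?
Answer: -841/3008217 ≈ -0.00027957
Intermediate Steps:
A(h) = 0
d(L) = L + L² (d(L) = L² + L = L + L²)
p(J) = 2*J/(42 + J + J²) (p(J) = (J + J)/(J + ((J² + 0*J) - 7*(1 - 7))) = (2*J)/(J + ((J² + 0) - 7*(-6))) = (2*J)/(J + (J² + 42)) = (2*J)/(J + (42 + J²)) = (2*J)/(42 + J + J²) = 2*J/(42 + J + J²))
1/(-3577 + p(40)) = 1/(-3577 + 2*40/(42 + 40 + 40²)) = 1/(-3577 + 2*40/(42 + 40 + 1600)) = 1/(-3577 + 2*40/1682) = 1/(-3577 + 2*40*(1/1682)) = 1/(-3577 + 40/841) = 1/(-3008217/841) = -841/3008217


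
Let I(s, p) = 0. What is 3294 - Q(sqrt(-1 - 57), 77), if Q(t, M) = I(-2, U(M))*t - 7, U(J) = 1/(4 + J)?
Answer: 3301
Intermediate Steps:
Q(t, M) = -7 (Q(t, M) = 0*t - 7 = 0 - 7 = -7)
3294 - Q(sqrt(-1 - 57), 77) = 3294 - 1*(-7) = 3294 + 7 = 3301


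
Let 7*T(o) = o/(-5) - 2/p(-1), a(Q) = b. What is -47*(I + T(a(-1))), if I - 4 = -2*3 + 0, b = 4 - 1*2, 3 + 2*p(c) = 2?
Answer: 2444/35 ≈ 69.829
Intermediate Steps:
p(c) = -½ (p(c) = -3/2 + (½)*2 = -3/2 + 1 = -½)
b = 2 (b = 4 - 2 = 2)
I = -2 (I = 4 + (-2*3 + 0) = 4 + (-6 + 0) = 4 - 6 = -2)
a(Q) = 2
T(o) = 4/7 - o/35 (T(o) = (o/(-5) - 2/(-½))/7 = (o*(-⅕) - 2*(-2))/7 = (-o/5 + 4)/7 = (4 - o/5)/7 = 4/7 - o/35)
-47*(I + T(a(-1))) = -47*(-2 + (4/7 - 1/35*2)) = -47*(-2 + (4/7 - 2/35)) = -47*(-2 + 18/35) = -47*(-52/35) = 2444/35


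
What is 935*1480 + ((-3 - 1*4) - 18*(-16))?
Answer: 1384081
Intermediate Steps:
935*1480 + ((-3 - 1*4) - 18*(-16)) = 1383800 + ((-3 - 4) + 288) = 1383800 + (-7 + 288) = 1383800 + 281 = 1384081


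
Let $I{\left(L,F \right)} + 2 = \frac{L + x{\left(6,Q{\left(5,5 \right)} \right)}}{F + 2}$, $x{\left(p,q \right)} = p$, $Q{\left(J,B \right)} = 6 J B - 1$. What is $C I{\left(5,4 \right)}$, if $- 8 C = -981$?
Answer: $- \frac{327}{16} \approx -20.438$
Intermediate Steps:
$Q{\left(J,B \right)} = -1 + 6 B J$ ($Q{\left(J,B \right)} = 6 B J - 1 = -1 + 6 B J$)
$I{\left(L,F \right)} = -2 + \frac{6 + L}{2 + F}$ ($I{\left(L,F \right)} = -2 + \frac{L + 6}{F + 2} = -2 + \frac{6 + L}{2 + F}$)
$C = \frac{981}{8}$ ($C = \left(- \frac{1}{8}\right) \left(-981\right) = \frac{981}{8} \approx 122.63$)
$C I{\left(5,4 \right)} = \frac{981 \frac{2 + 5 - 8}{2 + 4}}{8} = \frac{981 \frac{2 + 5 - 8}{6}}{8} = \frac{981 \cdot \frac{1}{6} \left(-1\right)}{8} = \frac{981}{8} \left(- \frac{1}{6}\right) = - \frac{327}{16}$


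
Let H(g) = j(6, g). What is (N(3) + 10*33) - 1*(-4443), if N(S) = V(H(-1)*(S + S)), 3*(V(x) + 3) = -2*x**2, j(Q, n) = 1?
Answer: 4746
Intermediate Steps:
H(g) = 1
V(x) = -3 - 2*x**2/3 (V(x) = -3 + (-2*x**2)/3 = -3 - 2*x**2/3)
N(S) = -3 - 8*S**2/3 (N(S) = -3 - 2*(S + S)**2/3 = -3 - 2*4*S**2/3 = -3 - 8*S**2/3)
(N(3) + 10*33) - 1*(-4443) = ((-3 - 8/3*3**2) + 10*33) - 1*(-4443) = ((-3 - 8/3*9) + 330) + 4443 = ((-3 - 24) + 330) + 4443 = (-27 + 330) + 4443 = 303 + 4443 = 4746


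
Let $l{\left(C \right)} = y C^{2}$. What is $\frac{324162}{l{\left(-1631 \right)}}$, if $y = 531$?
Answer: $\frac{36018}{156949499} \approx 0.00022949$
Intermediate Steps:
$l{\left(C \right)} = 531 C^{2}$
$\frac{324162}{l{\left(-1631 \right)}} = \frac{324162}{531 \left(-1631\right)^{2}} = \frac{324162}{531 \cdot 2660161} = \frac{324162}{1412545491} = 324162 \cdot \frac{1}{1412545491} = \frac{36018}{156949499}$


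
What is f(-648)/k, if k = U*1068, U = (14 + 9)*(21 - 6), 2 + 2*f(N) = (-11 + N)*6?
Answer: -43/8010 ≈ -0.0053683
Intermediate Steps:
f(N) = -34 + 3*N (f(N) = -1 + ((-11 + N)*6)/2 = -1 + (-66 + 6*N)/2 = -1 + (-33 + 3*N) = -34 + 3*N)
U = 345 (U = 23*15 = 345)
k = 368460 (k = 345*1068 = 368460)
f(-648)/k = (-34 + 3*(-648))/368460 = (-34 - 1944)*(1/368460) = -1978*1/368460 = -43/8010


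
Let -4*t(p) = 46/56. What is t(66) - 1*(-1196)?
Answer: 133929/112 ≈ 1195.8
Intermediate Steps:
t(p) = -23/112 (t(p) = -23/(2*56) = -1/4*23/28 = -23/112)
t(66) - 1*(-1196) = -23/112 - 1*(-1196) = -23/112 + 1196 = 133929/112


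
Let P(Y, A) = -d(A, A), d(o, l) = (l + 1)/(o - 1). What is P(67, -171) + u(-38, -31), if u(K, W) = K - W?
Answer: -687/86 ≈ -7.9884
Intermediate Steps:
d(o, l) = (1 + l)/(-1 + o)
P(Y, A) = -(1 + A)/(-1 + A)
P(67, -171) + u(-38, -31) = (-1 - 1*(-171))/(-1 - 171) + (-38 - 1*(-31)) = (-1 + 171)/(-172) + (-38 + 31) = -1/172*170 - 7 = -85/86 - 7 = -687/86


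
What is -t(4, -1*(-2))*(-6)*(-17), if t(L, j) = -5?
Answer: 510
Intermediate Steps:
-t(4, -1*(-2))*(-6)*(-17) = -(-5*(-6))*(-17) = -30*(-17) = -1*(-510) = 510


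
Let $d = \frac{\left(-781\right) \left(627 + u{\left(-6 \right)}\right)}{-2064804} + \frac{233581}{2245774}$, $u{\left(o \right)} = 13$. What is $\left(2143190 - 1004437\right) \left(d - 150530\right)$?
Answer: $- \frac{28388238702998803769921}{165610112082} \approx -1.7142 \cdot 10^{11}$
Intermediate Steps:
$d = \frac{401206664821}{1159270784574}$ ($d = \frac{\left(-781\right) \left(627 + 13\right)}{-2064804} + \frac{233581}{2245774} = \left(-781\right) 640 \left(- \frac{1}{2064804}\right) + 233581 \cdot \frac{1}{2245774} = \left(-499840\right) \left(- \frac{1}{2064804}\right) + \frac{233581}{2245774} = \frac{124960}{516201} + \frac{233581}{2245774} = \frac{401206664821}{1159270784574} \approx 0.34609$)
$\left(2143190 - 1004437\right) \left(d - 150530\right) = \left(2143190 - 1004437\right) \left(\frac{401206664821}{1159270784574} - 150530\right) = 1138753 \left(- \frac{174504629995259399}{1159270784574}\right) = - \frac{28388238702998803769921}{165610112082}$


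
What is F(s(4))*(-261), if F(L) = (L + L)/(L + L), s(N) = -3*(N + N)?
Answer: -261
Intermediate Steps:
s(N) = -6*N
F(L) = 1 (F(L) = (2*L)/((2*L)) = (2*L)*(1/(2*L)) = 1)
F(s(4))*(-261) = 1*(-261) = -261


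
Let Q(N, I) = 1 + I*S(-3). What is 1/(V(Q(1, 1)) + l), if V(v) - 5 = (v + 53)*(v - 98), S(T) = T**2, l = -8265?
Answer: -1/13804 ≈ -7.2443e-5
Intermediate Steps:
Q(N, I) = 1 + 9*I (Q(N, I) = 1 + I*(-3)**2 = 1 + I*9 = 1 + 9*I)
V(v) = 5 + (-98 + v)*(53 + v) (V(v) = 5 + (v + 53)*(v - 98) = 5 + (53 + v)*(-98 + v) = 5 + (-98 + v)*(53 + v))
1/(V(Q(1, 1)) + l) = 1/((-5189 + (1 + 9*1)**2 - 45*(1 + 9*1)) - 8265) = 1/((-5189 + (1 + 9)**2 - 45*(1 + 9)) - 8265) = 1/((-5189 + 10**2 - 45*10) - 8265) = 1/((-5189 + 100 - 450) - 8265) = 1/(-5539 - 8265) = 1/(-13804) = -1/13804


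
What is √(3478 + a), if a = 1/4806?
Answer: √8925953646/1602 ≈ 58.975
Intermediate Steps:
a = 1/4806 ≈ 0.00020807
√(3478 + a) = √(3478 + 1/4806) = √(16715269/4806) = √8925953646/1602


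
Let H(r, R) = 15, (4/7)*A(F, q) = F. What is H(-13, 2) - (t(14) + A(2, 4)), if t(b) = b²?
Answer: -369/2 ≈ -184.50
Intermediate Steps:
A(F, q) = 7*F/4
H(-13, 2) - (t(14) + A(2, 4)) = 15 - (14² + (7/4)*2) = 15 - (196 + 7/2) = 15 - 1*399/2 = 15 - 399/2 = -369/2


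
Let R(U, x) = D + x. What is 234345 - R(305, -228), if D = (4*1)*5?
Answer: 234553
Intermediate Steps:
D = 20 (D = 4*5 = 20)
R(U, x) = 20 + x
234345 - R(305, -228) = 234345 - (20 - 228) = 234345 - 1*(-208) = 234345 + 208 = 234553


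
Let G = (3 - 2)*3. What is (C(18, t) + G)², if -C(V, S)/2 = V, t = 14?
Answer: 1089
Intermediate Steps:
C(V, S) = -2*V
G = 3 (G = 1*3 = 3)
(C(18, t) + G)² = (-2*18 + 3)² = (-36 + 3)² = (-33)² = 1089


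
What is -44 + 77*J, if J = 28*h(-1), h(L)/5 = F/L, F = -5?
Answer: 53856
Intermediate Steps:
h(L) = -25/L (h(L) = 5*(-5/L) = -25/L)
J = 700 (J = 28*(-25/(-1)) = 28*(-25*(-1)) = 28*25 = 700)
-44 + 77*J = -44 + 77*700 = -44 + 53900 = 53856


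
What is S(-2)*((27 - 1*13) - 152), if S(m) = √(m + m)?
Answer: -276*I ≈ -276.0*I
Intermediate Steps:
S(m) = √2*√m (S(m) = √(2*m) = √2*√m)
S(-2)*((27 - 1*13) - 152) = (√2*√(-2))*((27 - 1*13) - 152) = (√2*(I*√2))*((27 - 13) - 152) = (2*I)*(14 - 152) = (2*I)*(-138) = -276*I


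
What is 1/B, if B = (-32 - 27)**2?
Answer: 1/3481 ≈ 0.00028727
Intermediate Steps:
B = 3481 (B = (-59)**2 = 3481)
1/B = 1/3481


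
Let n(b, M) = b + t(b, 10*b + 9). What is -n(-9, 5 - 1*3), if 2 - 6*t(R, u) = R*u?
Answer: 781/6 ≈ 130.17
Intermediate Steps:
t(R, u) = 1/3 - R*u/6
n(b, M) = 1/3 + b - b*(9 + 10*b)/6 (n(b, M) = b + (1/3 - b*(10*b + 9)/6) = b + (1/3 - b*(9 + 10*b)/6) = 1/3 + b - b*(9 + 10*b)/6)
-n(-9, 5 - 1*3) = -(1/3 - 5/3*(-9)**2 - 1/2*(-9)) = -(1/3 - 5/3*81 + 9/2) = -(1/3 - 135 + 9/2) = -1*(-781/6) = 781/6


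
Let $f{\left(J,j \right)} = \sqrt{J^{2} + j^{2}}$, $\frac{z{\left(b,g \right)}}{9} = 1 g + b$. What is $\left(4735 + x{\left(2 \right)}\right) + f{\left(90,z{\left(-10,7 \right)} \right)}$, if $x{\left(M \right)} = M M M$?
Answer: $4743 + 9 \sqrt{109} \approx 4837.0$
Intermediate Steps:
$z{\left(b,g \right)} = 9 b + 9 g$ ($z{\left(b,g \right)} = 9 \left(1 g + b\right) = 9 \left(g + b\right) = 9 \left(b + g\right) = 9 b + 9 g$)
$x{\left(M \right)} = M^{3}$ ($x{\left(M \right)} = M^{2} M = M^{3}$)
$\left(4735 + x{\left(2 \right)}\right) + f{\left(90,z{\left(-10,7 \right)} \right)} = \left(4735 + 2^{3}\right) + \sqrt{90^{2} + \left(9 \left(-10\right) + 9 \cdot 7\right)^{2}} = \left(4735 + 8\right) + \sqrt{8100 + \left(-90 + 63\right)^{2}} = 4743 + \sqrt{8100 + \left(-27\right)^{2}} = 4743 + \sqrt{8100 + 729} = 4743 + \sqrt{8829} = 4743 + 9 \sqrt{109}$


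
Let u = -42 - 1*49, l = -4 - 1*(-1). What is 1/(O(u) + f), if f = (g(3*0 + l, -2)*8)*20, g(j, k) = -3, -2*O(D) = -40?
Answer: -1/460 ≈ -0.0021739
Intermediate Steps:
l = -3 (l = -4 + 1 = -3)
u = -91 (u = -42 - 49 = -91)
O(D) = 20 (O(D) = -1/2*(-40) = 20)
f = -480 (f = -3*8*20 = -24*20 = -480)
1/(O(u) + f) = 1/(20 - 480) = 1/(-460) = -1/460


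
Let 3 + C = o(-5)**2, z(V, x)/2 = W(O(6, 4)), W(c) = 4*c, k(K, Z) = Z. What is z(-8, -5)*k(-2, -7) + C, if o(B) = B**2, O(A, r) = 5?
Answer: 342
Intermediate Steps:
z(V, x) = 40 (z(V, x) = 2*(4*5) = 2*20 = 40)
C = 622 (C = -3 + ((-5)**2)**2 = -3 + 25**2 = -3 + 625 = 622)
z(-8, -5)*k(-2, -7) + C = 40*(-7) + 622 = -280 + 622 = 342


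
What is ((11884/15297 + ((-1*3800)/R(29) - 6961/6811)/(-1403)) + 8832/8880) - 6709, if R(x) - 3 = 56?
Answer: -10701351808591524544/1595506427331915 ≈ -6707.2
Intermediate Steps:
R(x) = 59 (R(x) = 3 + 56 = 59)
((11884/15297 + ((-1*3800)/R(29) - 6961/6811)/(-1403)) + 8832/8880) - 6709 = ((11884/15297 + (-1*3800/59 - 6961/6811)/(-1403)) + 8832/8880) - 6709 = ((11884*(1/15297) + (-3800*1/59 - 6961*1/6811)*(-1/1403)) + 8832*(1/8880)) - 6709 = ((11884/15297 + (-3800/59 - 6961/6811)*(-1/1403)) + 184/185) - 6709 = ((11884/15297 - 26292499/401849*(-1/1403)) + 184/185) - 6709 = ((11884/15297 + 26292499/563794147) + 184/185) - 6709 = (7102326000151/8624359066659 + 184/185) - 6709 = 2900812378293191/1595506427331915 - 6709 = -10701351808591524544/1595506427331915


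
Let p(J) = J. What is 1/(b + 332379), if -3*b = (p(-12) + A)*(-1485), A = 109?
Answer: 1/380394 ≈ 2.6289e-6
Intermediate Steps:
b = 48015 (b = -(-12 + 109)*(-1485)/3 = -97*(-1485)/3 = -1/3*(-144045) = 48015)
1/(b + 332379) = 1/(48015 + 332379) = 1/380394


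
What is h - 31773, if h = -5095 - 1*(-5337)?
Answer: -31531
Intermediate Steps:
h = 242 (h = -5095 + 5337 = 242)
h - 31773 = 242 - 31773 = -31531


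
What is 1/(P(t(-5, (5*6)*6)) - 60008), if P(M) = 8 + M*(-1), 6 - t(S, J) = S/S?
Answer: -1/60005 ≈ -1.6665e-5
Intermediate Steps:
t(S, J) = 5 (t(S, J) = 6 - S/S = 6 - 1*1 = 6 - 1 = 5)
P(M) = 8 - M
1/(P(t(-5, (5*6)*6)) - 60008) = 1/((8 - 1*5) - 60008) = 1/((8 - 5) - 60008) = 1/(3 - 60008) = 1/(-60005) = -1/60005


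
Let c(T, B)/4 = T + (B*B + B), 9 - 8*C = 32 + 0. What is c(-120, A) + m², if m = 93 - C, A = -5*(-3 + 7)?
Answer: 654849/64 ≈ 10232.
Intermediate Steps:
A = -20 (A = -5*4 = -20)
C = -23/8 (C = 9/8 - (32 + 0)/8 = 9/8 - ⅛*32 = 9/8 - 4 = -23/8 ≈ -2.8750)
c(T, B) = 4*B + 4*T + 4*B² (c(T, B) = 4*(T + (B*B + B)) = 4*(T + (B² + B)) = 4*(T + (B + B²)) = 4*(B + T + B²) = 4*B + 4*T + 4*B²)
m = 767/8 (m = 93 - 1*(-23/8) = 93 + 23/8 = 767/8 ≈ 95.875)
c(-120, A) + m² = (4*(-20) + 4*(-120) + 4*(-20)²) + (767/8)² = (-80 - 480 + 4*400) + 588289/64 = (-80 - 480 + 1600) + 588289/64 = 1040 + 588289/64 = 654849/64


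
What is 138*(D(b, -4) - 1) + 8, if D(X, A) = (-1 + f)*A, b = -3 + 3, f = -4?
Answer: 2630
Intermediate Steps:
b = 0
D(X, A) = -5*A (D(X, A) = (-1 - 4)*A = -5*A)
138*(D(b, -4) - 1) + 8 = 138*(-5*(-4) - 1) + 8 = 138*(20 - 1) + 8 = 138*19 + 8 = 2622 + 8 = 2630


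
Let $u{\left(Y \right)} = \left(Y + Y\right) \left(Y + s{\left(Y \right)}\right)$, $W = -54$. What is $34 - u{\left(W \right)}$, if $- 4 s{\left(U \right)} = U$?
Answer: $-4340$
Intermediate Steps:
$s{\left(U \right)} = - \frac{U}{4}$
$u{\left(Y \right)} = \frac{3 Y^{2}}{2}$ ($u{\left(Y \right)} = \left(Y + Y\right) \left(Y - \frac{Y}{4}\right) = 2 Y \frac{3 Y}{4} = \frac{3 Y^{2}}{2}$)
$34 - u{\left(W \right)} = 34 - \frac{3 \left(-54\right)^{2}}{2} = 34 - \frac{3}{2} \cdot 2916 = 34 - 4374 = -4340$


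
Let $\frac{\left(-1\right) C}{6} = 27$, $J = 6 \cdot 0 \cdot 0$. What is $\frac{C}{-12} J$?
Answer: $0$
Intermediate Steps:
$J = 0$ ($J = 0 \cdot 0 = 0$)
$C = -162$ ($C = \left(-6\right) 27 = -162$)
$\frac{C}{-12} J = - \frac{162}{-12} \cdot 0 = \left(-162\right) \left(- \frac{1}{12}\right) 0 = \frac{27}{2} \cdot 0 = 0$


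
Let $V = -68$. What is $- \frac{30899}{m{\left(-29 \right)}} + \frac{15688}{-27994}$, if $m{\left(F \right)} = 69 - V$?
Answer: $- \frac{433567931}{1917589} \approx -226.1$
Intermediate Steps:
$m{\left(F \right)} = 137$ ($m{\left(F \right)} = 69 - -68 = 69 + 68 = 137$)
$- \frac{30899}{m{\left(-29 \right)}} + \frac{15688}{-27994} = - \frac{30899}{137} + \frac{15688}{-27994} = \left(-30899\right) \frac{1}{137} + 15688 \left(- \frac{1}{27994}\right) = - \frac{30899}{137} - \frac{7844}{13997} = - \frac{433567931}{1917589}$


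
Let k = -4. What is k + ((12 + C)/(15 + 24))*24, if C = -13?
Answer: -60/13 ≈ -4.6154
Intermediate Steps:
k + ((12 + C)/(15 + 24))*24 = -4 + ((12 - 13)/(15 + 24))*24 = -4 - 1/39*24 = -4 - 8/13 = -60/13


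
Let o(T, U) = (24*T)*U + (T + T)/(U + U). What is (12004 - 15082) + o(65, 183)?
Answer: 51679631/183 ≈ 2.8240e+5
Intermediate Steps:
o(T, U) = T/U + 24*T*U (o(T, U) = 24*T*U + (2*T)/((2*U)) = 24*T*U + (2*T)*(1/(2*U)) = 24*T*U + T/U = T/U + 24*T*U)
(12004 - 15082) + o(65, 183) = (12004 - 15082) + (65/183 + 24*65*183) = -3078 + (65*(1/183) + 285480) = -3078 + (65/183 + 285480) = -3078 + 52242905/183 = 51679631/183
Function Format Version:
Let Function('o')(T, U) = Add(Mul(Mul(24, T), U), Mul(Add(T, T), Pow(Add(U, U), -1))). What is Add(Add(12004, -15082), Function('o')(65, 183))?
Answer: Rational(51679631, 183) ≈ 2.8240e+5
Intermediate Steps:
Function('o')(T, U) = Add(Mul(T, Pow(U, -1)), Mul(24, T, U)) (Function('o')(T, U) = Add(Mul(24, T, U), Mul(Mul(2, T), Pow(Mul(2, U), -1))) = Add(Mul(24, T, U), Mul(Mul(2, T), Mul(Rational(1, 2), Pow(U, -1)))) = Add(Mul(24, T, U), Mul(T, Pow(U, -1))) = Add(Mul(T, Pow(U, -1)), Mul(24, T, U)))
Add(Add(12004, -15082), Function('o')(65, 183)) = Add(Add(12004, -15082), Add(Mul(65, Pow(183, -1)), Mul(24, 65, 183))) = Add(-3078, Add(Mul(65, Rational(1, 183)), 285480)) = Add(-3078, Add(Rational(65, 183), 285480)) = Add(-3078, Rational(52242905, 183)) = Rational(51679631, 183)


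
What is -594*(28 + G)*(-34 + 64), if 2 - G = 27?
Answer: -53460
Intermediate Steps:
G = -25 (G = 2 - 1*27 = 2 - 27 = -25)
-594*(28 + G)*(-34 + 64) = -594*(28 - 25)*(-34 + 64) = -1782*30 = -594*90 = -53460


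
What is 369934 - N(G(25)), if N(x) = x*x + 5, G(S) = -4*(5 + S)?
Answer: 355529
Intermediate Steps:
G(S) = -20 - 4*S
N(x) = 5 + x**2 (N(x) = x**2 + 5 = 5 + x**2)
369934 - N(G(25)) = 369934 - (5 + (-20 - 4*25)**2) = 369934 - (5 + (-20 - 100)**2) = 369934 - (5 + (-120)**2) = 369934 - (5 + 14400) = 369934 - 1*14405 = 369934 - 14405 = 355529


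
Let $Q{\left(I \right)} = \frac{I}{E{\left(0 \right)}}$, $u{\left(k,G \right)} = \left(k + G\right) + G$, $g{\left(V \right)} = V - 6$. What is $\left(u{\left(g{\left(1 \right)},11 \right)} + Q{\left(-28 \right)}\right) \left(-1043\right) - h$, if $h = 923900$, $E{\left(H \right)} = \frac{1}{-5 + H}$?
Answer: $-1087651$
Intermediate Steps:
$g{\left(V \right)} = -6 + V$ ($g{\left(V \right)} = V - 6 = -6 + V$)
$u{\left(k,G \right)} = k + 2 G$ ($u{\left(k,G \right)} = \left(G + k\right) + G = k + 2 G$)
$Q{\left(I \right)} = - 5 I$ ($Q{\left(I \right)} = \frac{I}{\frac{1}{-5 + 0}} = \frac{I}{\frac{1}{-5}} = \frac{I}{- \frac{1}{5}} = I \left(-5\right) = - 5 I$)
$\left(u{\left(g{\left(1 \right)},11 \right)} + Q{\left(-28 \right)}\right) \left(-1043\right) - h = \left(\left(\left(-6 + 1\right) + 2 \cdot 11\right) - -140\right) \left(-1043\right) - 923900 = \left(\left(-5 + 22\right) + 140\right) \left(-1043\right) - 923900 = \left(17 + 140\right) \left(-1043\right) - 923900 = 157 \left(-1043\right) - 923900 = -163751 - 923900 = -1087651$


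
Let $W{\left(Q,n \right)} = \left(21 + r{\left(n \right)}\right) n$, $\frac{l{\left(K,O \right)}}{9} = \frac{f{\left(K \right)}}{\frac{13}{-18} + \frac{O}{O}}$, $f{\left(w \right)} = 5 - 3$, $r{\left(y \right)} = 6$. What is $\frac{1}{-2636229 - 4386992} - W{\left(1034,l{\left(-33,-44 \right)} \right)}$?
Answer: $- \frac{61439137313}{35116105} \approx -1749.6$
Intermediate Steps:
$f{\left(w \right)} = 2$
$l{\left(K,O \right)} = \frac{324}{5}$ ($l{\left(K,O \right)} = 9 \frac{2}{\frac{13}{-18} + \frac{O}{O}} = 9 \frac{2}{13 \left(- \frac{1}{18}\right) + 1} = 9 \frac{2}{- \frac{13}{18} + 1} = 9 \frac{2}{\frac{5}{18}} = 9 \cdot 2 \cdot \frac{18}{5} = 9 \cdot \frac{36}{5} = \frac{324}{5}$)
$W{\left(Q,n \right)} = 27 n$ ($W{\left(Q,n \right)} = \left(21 + 6\right) n = 27 n$)
$\frac{1}{-2636229 - 4386992} - W{\left(1034,l{\left(-33,-44 \right)} \right)} = \frac{1}{-2636229 - 4386992} - 27 \cdot \frac{324}{5} = \frac{1}{-7023221} - \frac{8748}{5} = - \frac{1}{7023221} - \frac{8748}{5} = - \frac{61439137313}{35116105}$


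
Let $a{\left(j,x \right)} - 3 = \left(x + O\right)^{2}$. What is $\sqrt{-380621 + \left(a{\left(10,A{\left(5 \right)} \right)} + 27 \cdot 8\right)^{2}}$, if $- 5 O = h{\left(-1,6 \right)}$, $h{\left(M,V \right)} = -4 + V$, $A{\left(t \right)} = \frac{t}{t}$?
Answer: $\frac{i \sqrt{207813869}}{25} \approx 576.63 i$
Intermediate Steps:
$A{\left(t \right)} = 1$
$O = - \frac{2}{5}$ ($O = - \frac{-4 + 6}{5} = \left(- \frac{1}{5}\right) 2 = - \frac{2}{5} \approx -0.4$)
$a{\left(j,x \right)} = 3 + \left(- \frac{2}{5} + x\right)^{2}$ ($a{\left(j,x \right)} = 3 + \left(x - \frac{2}{5}\right)^{2} = 3 + \left(- \frac{2}{5} + x\right)^{2}$)
$\sqrt{-380621 + \left(a{\left(10,A{\left(5 \right)} \right)} + 27 \cdot 8\right)^{2}} = \sqrt{-380621 + \left(\left(3 + \frac{\left(-2 + 5 \cdot 1\right)^{2}}{25}\right) + 27 \cdot 8\right)^{2}} = \sqrt{-380621 + \left(\left(3 + \frac{\left(-2 + 5\right)^{2}}{25}\right) + 216\right)^{2}} = \sqrt{-380621 + \left(\left(3 + \frac{3^{2}}{25}\right) + 216\right)^{2}} = \sqrt{-380621 + \left(\left(3 + \frac{1}{25} \cdot 9\right) + 216\right)^{2}} = \sqrt{-380621 + \left(\left(3 + \frac{9}{25}\right) + 216\right)^{2}} = \sqrt{-380621 + \left(\frac{84}{25} + 216\right)^{2}} = \sqrt{-380621 + \left(\frac{5484}{25}\right)^{2}} = \sqrt{-380621 + \frac{30074256}{625}} = \sqrt{- \frac{207813869}{625}} = \frac{i \sqrt{207813869}}{25}$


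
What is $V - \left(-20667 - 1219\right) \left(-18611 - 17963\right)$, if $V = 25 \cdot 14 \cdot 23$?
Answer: $-800450514$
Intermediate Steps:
$V = 8050$ ($V = 350 \cdot 23 = 8050$)
$V - \left(-20667 - 1219\right) \left(-18611 - 17963\right) = 8050 - \left(-20667 - 1219\right) \left(-18611 - 17963\right) = 8050 - \left(-21886\right) \left(-36574\right) = 8050 - 800458564 = -800450514$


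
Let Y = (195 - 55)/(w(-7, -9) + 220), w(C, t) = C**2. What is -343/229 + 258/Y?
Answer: 7922519/16030 ≈ 494.23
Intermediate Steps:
Y = 140/269 (Y = (195 - 55)/((-7)**2 + 220) = 140/(49 + 220) = 140/269 ≈ 0.52045)
-343/229 + 258/Y = -343/229 + 258/(140/269) = -343*1/229 + 258*(269/140) = -343/229 + 34701/70 = 7922519/16030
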